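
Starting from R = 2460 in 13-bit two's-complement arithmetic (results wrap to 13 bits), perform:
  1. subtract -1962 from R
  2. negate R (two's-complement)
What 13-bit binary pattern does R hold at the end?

Start: R = 2460 = 0100110011100.
R = 2460 − (-1962) = 4422; wraps to -3770 = 1000101000110
R = −(-3770) = 3770 = 0111010111010

0111010111010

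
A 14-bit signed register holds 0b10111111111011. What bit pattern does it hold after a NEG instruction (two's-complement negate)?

01000000000101

Invert: 01000000000100. Add 1: 01000000000101.
Check: 10111111111011 = -4101, 01000000000101 = 4101.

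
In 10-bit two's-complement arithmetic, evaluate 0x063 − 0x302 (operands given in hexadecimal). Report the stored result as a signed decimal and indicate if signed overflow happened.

0x063 = 0001100011 = 99 (signed)
0x302 = 1100000010 = -254 (signed)
Subtract via negate-and-add: invert 1100000010 + 1 = 0011111110 (i.e. 254).
  0001100011
+ 0011111110
= 0101100001
Result 0101100001: MSB = 0 → value 353.
Both addends (after negating the subtrahend) are non-negative and so is the stored result: no signed overflow.

353; no overflow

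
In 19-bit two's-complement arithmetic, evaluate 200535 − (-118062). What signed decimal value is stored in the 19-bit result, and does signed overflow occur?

-205691; overflow

200535 → 0110000111101010111
-118062 → 1100011001011010010
Subtract via negate-and-add: invert 1100011001011010010 + 1 = 0011100110100101110 (i.e. 118062).
  0110000111101010111
+ 0011100110100101110
= 1001101110010000101
Result 1001101110010000101: MSB = 1 → 318597 − 524288 = -205691.
Both addends (after negating the subtrahend) are non-negative but the stored result is negative: signed overflow. The true value 200535 − (-118062) = 318597 lies outside [-262144, 262143].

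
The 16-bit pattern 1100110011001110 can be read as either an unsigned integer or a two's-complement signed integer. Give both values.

unsigned = 52430, signed = -13106

Unsigned: 1100110011001110 = 52430.
Signed: MSB=1 → 52430 − 65536 = -13106.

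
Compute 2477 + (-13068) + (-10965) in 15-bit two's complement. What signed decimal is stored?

11212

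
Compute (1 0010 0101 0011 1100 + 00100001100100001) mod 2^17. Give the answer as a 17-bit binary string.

10110100001011101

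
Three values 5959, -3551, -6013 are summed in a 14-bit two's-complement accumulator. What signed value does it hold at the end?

-3605

5959 + (-3551) = 2408 (00100101101000)
2408 + (-6013) = -3605 (11000111101011)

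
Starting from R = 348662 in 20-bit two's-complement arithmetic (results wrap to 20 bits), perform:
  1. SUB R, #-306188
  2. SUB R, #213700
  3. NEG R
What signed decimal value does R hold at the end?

Start: R = 348662 = 01010101000111110110.
R = 348662 − (-306188) = 654850; wraps to -393726 = 10011111111000000010
R = -393726 − 213700 = -607426; wraps to 441150 = 01101011101100111110
R = −(441150) = -441150 = 10010100010011000010

-441150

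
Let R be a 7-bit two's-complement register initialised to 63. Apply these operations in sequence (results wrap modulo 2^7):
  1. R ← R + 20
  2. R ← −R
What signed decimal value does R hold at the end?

45

Start: R = 63 = 0111111.
R = 63 + 20 = 83; wraps to -45 = 1010011
R = −(-45) = 45 = 0101101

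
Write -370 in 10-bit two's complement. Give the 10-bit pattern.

|-370| = 370 = 0101110010 in 10 bits.
Invert the bits: 1010001101. Add 1: 1010001110.

1010001110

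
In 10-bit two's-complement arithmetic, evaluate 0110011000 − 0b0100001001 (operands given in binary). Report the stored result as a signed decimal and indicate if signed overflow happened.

0110011000 = 408 (signed)
0b0100001001 → 0100001001 = 265 (signed)
Subtract via negate-and-add: invert 0100001001 + 1 = 1011110111 (i.e. -265).
  0110011000
+ 1011110111
= 0010001111  (discard carry-out 1)
Result 0010001111: MSB = 0 → value 143.
Addends (after negating the subtrahend) have opposite signs, so signed overflow cannot occur.

143; no overflow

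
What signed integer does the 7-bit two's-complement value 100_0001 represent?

MSB is 1, so the value is negative.
Invert: 0111110. Add 1: 0111111 = 63. So the value is −63.

-63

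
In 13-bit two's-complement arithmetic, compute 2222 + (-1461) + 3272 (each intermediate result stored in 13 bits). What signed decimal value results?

4033

2222 + (-1461) = 761 (0001011111001)
761 + 3272 = 4033 (0111111000001)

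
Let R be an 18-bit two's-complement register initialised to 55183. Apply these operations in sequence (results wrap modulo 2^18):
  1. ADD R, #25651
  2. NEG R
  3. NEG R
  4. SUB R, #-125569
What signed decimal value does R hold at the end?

-55741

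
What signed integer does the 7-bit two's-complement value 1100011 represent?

-29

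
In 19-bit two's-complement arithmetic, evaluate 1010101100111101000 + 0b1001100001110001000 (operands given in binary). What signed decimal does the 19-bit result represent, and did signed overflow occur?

138608; overflow

1010101100111101000 = -173592 (signed)
0b1001100001110001000 → 1001100001110001000 = -212088 (signed)
  1010101100111101000
+ 1001100001110001000
= 0100001110101110000  (discard carry-out 1)
Result 0100001110101110000: MSB = 0 → value 138608.
Both addends are negative but the stored result is non-negative: signed overflow. The true value -173592 + (-212088) = -385680 lies outside [-262144, 262143].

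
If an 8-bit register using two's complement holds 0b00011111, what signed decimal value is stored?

31

MSB is 0, so the value is non-negative: 00011111 = 31.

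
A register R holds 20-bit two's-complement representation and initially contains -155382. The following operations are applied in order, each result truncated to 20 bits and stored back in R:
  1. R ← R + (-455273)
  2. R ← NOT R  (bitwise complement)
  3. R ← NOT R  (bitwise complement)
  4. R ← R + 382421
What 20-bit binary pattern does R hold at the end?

11001000010001110110

Start: R = -155382 = 11011010000100001010.
R = -155382 + (-455273) = -610655; wraps to 437921 = 01101010111010100001
R = NOT 01101010111010100001 = 10010101000101011110 = -437922
R = NOT 10010101000101011110 = 01101010111010100001 = 437921
R = 437921 + 382421 = 820342; wraps to -228234 = 11001000010001110110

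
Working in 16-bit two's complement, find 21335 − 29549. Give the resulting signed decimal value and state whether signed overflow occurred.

21335 → 0101001101010111
29549 → 0111001101101101
Subtract via negate-and-add: invert 0111001101101101 + 1 = 1000110010010011 (i.e. -29549).
  0101001101010111
+ 1000110010010011
= 1101111111101010
Result 1101111111101010: MSB = 1 → 57322 − 65536 = -8214.
Addends (after negating the subtrahend) have opposite signs, so signed overflow cannot occur.

-8214; no overflow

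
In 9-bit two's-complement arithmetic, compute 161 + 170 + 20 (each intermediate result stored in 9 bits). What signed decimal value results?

-161

161 + 170 = 331 → wraps to -181 (101001011)
-181 + 20 = -161 (101011111)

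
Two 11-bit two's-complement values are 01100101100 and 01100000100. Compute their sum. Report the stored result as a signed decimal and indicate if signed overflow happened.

01100101100 = 812 (signed)
01100000100 = 772 (signed)
  01100101100
+ 01100000100
= 11000110000
Result 11000110000: MSB = 1 → 1584 − 2048 = -464.
Both addends are non-negative but the stored result is negative: signed overflow. The true value 812 + 772 = 1584 lies outside [-1024, 1023].

-464; overflow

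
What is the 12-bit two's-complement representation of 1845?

011100110101

1845 is non-negative, so write it directly in 12 bits: 011100110101.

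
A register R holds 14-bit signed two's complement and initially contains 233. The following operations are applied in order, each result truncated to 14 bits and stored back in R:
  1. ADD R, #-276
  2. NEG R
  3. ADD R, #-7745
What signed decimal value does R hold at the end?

-7702

Start: R = 233 = 00000011101001.
R = 233 + (-276) = -43 = 11111111010101
R = −(-43) = 43 = 00000000101011
R = 43 + (-7745) = -7702 = 10000111101010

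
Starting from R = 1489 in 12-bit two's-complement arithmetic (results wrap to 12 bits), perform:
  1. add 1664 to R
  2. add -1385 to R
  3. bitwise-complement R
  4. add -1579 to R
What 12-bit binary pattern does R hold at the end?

001011101100

Start: R = 1489 = 010111010001.
R = 1489 + 1664 = 3153; wraps to -943 = 110001010001
R = -943 + (-1385) = -2328; wraps to 1768 = 011011101000
R = NOT 011011101000 = 100100010111 = -1769
R = -1769 + (-1579) = -3348; wraps to 748 = 001011101100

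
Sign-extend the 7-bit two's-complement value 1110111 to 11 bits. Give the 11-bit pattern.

MSB of 1110111 is 1; replicate it into the new high bits.
1111|1110111 → 11111110111 (still -9).

11111110111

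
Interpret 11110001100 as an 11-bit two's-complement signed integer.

MSB is 1, so the value is negative.
Invert: 00001110011. Add 1: 00001110100 = 116. So the value is −116.

-116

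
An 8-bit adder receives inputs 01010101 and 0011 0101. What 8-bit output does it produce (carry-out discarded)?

  01010101
+ 00110101
= 10001010

10001010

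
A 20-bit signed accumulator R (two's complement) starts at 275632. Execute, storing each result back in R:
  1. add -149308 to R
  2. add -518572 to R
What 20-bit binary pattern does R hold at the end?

10100000001111001000

Start: R = 275632 = 01000011010010110000.
R = 275632 + (-149308) = 126324 = 00011110110101110100
R = 126324 + (-518572) = -392248 = 10100000001111001000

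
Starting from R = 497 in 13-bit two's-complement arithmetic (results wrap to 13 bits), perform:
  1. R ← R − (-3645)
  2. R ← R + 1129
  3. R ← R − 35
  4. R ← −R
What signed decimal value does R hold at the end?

Start: R = 497 = 0000111110001.
R = 497 − (-3645) = 4142; wraps to -4050 = 1000000101110
R = -4050 + 1129 = -2921 = 1010010010111
R = -2921 − 35 = -2956 = 1010001110100
R = −(-2956) = 2956 = 0101110001100

2956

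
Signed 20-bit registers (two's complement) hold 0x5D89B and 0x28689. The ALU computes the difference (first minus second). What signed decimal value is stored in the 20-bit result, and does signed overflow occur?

217618; no overflow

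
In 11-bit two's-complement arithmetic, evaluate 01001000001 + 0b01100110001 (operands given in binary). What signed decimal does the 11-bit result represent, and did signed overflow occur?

01001000001 = 577 (signed)
0b01100110001 → 01100110001 = 817 (signed)
  01001000001
+ 01100110001
= 10101110010
Result 10101110010: MSB = 1 → 1394 − 2048 = -654.
Both addends are non-negative but the stored result is negative: signed overflow. The true value 577 + 817 = 1394 lies outside [-1024, 1023].

-654; overflow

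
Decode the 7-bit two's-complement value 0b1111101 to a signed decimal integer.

MSB is 1, so the value is negative.
Unsigned reading: 125. Subtract 2^7 = 128: 125 − 128 = -3.

-3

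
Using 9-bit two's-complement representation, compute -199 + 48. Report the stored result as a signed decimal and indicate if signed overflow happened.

-151; no overflow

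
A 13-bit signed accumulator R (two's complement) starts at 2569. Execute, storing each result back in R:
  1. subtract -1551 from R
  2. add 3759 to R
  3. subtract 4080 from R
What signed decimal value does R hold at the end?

Start: R = 2569 = 0101000001001.
R = 2569 − (-1551) = 4120; wraps to -4072 = 1000000011000
R = -4072 + 3759 = -313 = 1111011000111
R = -313 − 4080 = -4393; wraps to 3799 = 0111011010111

3799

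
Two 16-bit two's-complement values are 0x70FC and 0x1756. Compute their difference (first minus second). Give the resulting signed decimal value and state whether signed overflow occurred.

22950; no overflow

0x70FC = 0111000011111100 = 28924 (signed)
0x1756 = 0001011101010110 = 5974 (signed)
Subtract via negate-and-add: invert 0001011101010110 + 1 = 1110100010101010 (i.e. -5974).
  0111000011111100
+ 1110100010101010
= 0101100110100110  (discard carry-out 1)
Result 0101100110100110: MSB = 0 → value 22950.
Addends (after negating the subtrahend) have opposite signs, so signed overflow cannot occur.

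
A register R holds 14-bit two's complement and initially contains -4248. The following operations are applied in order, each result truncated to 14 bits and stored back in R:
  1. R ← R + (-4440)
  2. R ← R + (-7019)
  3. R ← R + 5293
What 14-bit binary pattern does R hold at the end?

01011101010010

Start: R = -4248 = 10111101101000.
R = -4248 + (-4440) = -8688; wraps to 7696 = 01111000010000
R = 7696 + (-7019) = 677 = 00001010100101
R = 677 + 5293 = 5970 = 01011101010010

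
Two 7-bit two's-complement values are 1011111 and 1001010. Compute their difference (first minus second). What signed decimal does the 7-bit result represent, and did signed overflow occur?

21; no overflow

1011111 = -33 (signed)
1001010 = -54 (signed)
Subtract via negate-and-add: invert 1001010 + 1 = 0110110 (i.e. 54).
  1011111
+ 0110110
= 0010101  (discard carry-out 1)
Result 0010101: MSB = 0 → value 21.
Addends (after negating the subtrahend) have opposite signs, so signed overflow cannot occur.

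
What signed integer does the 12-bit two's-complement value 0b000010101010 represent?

MSB is 0, so the value is non-negative: 000010101010 = 170.

170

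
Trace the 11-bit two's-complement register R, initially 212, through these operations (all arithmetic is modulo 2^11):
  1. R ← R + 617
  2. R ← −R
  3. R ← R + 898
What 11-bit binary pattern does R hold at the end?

00001000101

Start: R = 212 = 00011010100.
R = 212 + 617 = 829 = 01100111101
R = −(829) = -829 = 10011000011
R = -829 + 898 = 69 = 00001000101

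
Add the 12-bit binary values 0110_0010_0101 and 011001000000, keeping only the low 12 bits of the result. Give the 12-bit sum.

110001100101

  011000100101
+ 011001000000
= 110001100101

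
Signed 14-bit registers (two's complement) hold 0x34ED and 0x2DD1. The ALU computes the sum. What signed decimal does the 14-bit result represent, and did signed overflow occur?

-7490; no overflow

0x34ED = 11010011101101 = -2835 (signed)
0x2DD1 = 10110111010001 = -4655 (signed)
  11010011101101
+ 10110111010001
= 10001010111110  (discard carry-out 1)
Result 10001010111110: MSB = 1 → 8894 − 16384 = -7490.
Both addends are negative and so is the stored result: no signed overflow.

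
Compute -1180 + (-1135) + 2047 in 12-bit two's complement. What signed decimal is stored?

-1180 + (-1135) = -2315 → wraps to 1781 (011011110101)
1781 + 2047 = 3828 → wraps to -268 (111011110100)

-268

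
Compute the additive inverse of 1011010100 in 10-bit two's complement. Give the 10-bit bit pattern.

Invert: 0100101011. Add 1: 0100101100.

0100101100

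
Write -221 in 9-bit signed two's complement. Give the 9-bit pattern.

100100011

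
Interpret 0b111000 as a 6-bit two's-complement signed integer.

-8

MSB is 1, so the value is negative.
Invert: 000111. Add 1: 001000 = 8. So the value is −8.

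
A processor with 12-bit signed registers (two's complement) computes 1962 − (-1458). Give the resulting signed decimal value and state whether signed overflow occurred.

-676; overflow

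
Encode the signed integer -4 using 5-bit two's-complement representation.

11100

|-4| = 4 = 00100 in 5 bits.
Invert the bits: 11011. Add 1: 11100.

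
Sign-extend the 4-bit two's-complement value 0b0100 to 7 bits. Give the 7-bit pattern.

0000100

MSB of 0100 is 0; replicate it into the new high bits.
000|0100 → 0000100 (still 4).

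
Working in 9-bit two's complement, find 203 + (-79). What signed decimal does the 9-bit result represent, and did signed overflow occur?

124; no overflow

203 → 011001011
-79 → 110110001
  011001011
+ 110110001
= 001111100  (discard carry-out 1)
Result 001111100: MSB = 0 → value 124.
Addends have opposite signs, so signed overflow cannot occur.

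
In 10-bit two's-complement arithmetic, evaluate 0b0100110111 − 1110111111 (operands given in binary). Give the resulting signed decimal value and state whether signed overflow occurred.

376; no overflow

0b0100110111 → 0100110111 = 311 (signed)
1110111111 = -65 (signed)
Subtract via negate-and-add: invert 1110111111 + 1 = 0001000001 (i.e. 65).
  0100110111
+ 0001000001
= 0101111000
Result 0101111000: MSB = 0 → value 376.
Both addends (after negating the subtrahend) are non-negative and so is the stored result: no signed overflow.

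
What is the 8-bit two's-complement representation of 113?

113 is non-negative, so write it directly in 8 bits: 01110001.

01110001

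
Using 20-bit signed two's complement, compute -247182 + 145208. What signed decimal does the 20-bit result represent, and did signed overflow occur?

-101974; no overflow

-247182 → 11000011101001110010
145208 → 00100011011100111000
  11000011101001110010
+ 00100011011100111000
= 11100111000110101010
Result 11100111000110101010: MSB = 1 → 946602 − 1048576 = -101974.
Addends have opposite signs, so signed overflow cannot occur.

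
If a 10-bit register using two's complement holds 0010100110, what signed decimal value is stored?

166

MSB is 0, so the value is non-negative: 0010100110 = 166.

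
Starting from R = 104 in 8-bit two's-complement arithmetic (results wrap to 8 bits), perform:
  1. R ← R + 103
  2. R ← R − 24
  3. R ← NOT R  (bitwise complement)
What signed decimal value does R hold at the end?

Start: R = 104 = 01101000.
R = 104 + 103 = 207; wraps to -49 = 11001111
R = -49 − 24 = -73 = 10110111
R = NOT 10110111 = 01001000 = 72

72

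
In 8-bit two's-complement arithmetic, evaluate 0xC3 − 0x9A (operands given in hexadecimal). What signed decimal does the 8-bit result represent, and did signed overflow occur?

41; no overflow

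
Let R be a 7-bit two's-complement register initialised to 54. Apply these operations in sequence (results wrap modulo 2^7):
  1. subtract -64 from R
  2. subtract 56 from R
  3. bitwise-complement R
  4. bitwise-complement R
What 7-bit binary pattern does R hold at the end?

Start: R = 54 = 0110110.
R = 54 − (-64) = 118; wraps to -10 = 1110110
R = -10 − 56 = -66; wraps to 62 = 0111110
R = NOT 0111110 = 1000001 = -63
R = NOT 1000001 = 0111110 = 62

0111110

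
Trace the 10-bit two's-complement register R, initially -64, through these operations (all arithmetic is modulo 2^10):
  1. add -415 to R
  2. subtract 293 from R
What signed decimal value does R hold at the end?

252

Start: R = -64 = 1111000000.
R = -64 + (-415) = -479 = 1000100001
R = -479 − 293 = -772; wraps to 252 = 0011111100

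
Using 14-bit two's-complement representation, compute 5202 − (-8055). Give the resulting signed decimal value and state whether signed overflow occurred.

5202 → 01010001010010
-8055 → 10000010001001
Subtract via negate-and-add: invert 10000010001001 + 1 = 01111101110111 (i.e. 8055).
  01010001010010
+ 01111101110111
= 11001111001001
Result 11001111001001: MSB = 1 → 13257 − 16384 = -3127.
Both addends (after negating the subtrahend) are non-negative but the stored result is negative: signed overflow. The true value 5202 − (-8055) = 13257 lies outside [-8192, 8191].

-3127; overflow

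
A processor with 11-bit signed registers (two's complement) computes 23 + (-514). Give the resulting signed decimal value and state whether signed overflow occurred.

-491; no overflow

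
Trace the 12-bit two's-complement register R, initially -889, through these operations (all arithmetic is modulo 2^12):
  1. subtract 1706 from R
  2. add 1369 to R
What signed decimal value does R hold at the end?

-1226

Start: R = -889 = 110010000111.
R = -889 − 1706 = -2595; wraps to 1501 = 010111011101
R = 1501 + 1369 = 2870; wraps to -1226 = 101100110110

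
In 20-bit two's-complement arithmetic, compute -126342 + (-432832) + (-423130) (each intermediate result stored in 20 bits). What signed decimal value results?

66272

-126342 + (-432832) = -559174 → wraps to 489402 (01110111011110111010)
489402 + (-423130) = 66272 (00010000001011100000)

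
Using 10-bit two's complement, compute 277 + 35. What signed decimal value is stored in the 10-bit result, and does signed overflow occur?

277 → 0100010101
35 → 0000100011
  0100010101
+ 0000100011
= 0100111000
Result 0100111000: MSB = 0 → value 312.
Both addends are non-negative and so is the stored result: no signed overflow.

312; no overflow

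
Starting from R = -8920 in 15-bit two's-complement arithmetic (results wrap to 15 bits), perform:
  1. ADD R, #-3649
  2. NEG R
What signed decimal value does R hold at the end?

12569

Start: R = -8920 = 101110100101000.
R = -8920 + (-3649) = -12569 = 100111011100111
R = −(-12569) = 12569 = 011000100011001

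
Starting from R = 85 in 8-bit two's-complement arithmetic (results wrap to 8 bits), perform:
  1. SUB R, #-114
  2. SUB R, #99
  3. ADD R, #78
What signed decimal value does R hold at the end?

-78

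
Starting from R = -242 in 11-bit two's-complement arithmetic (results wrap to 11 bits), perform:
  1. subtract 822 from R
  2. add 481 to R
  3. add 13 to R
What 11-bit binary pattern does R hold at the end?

Start: R = -242 = 11100001110.
R = -242 − 822 = -1064; wraps to 984 = 01111011000
R = 984 + 481 = 1465; wraps to -583 = 10110111001
R = -583 + 13 = -570 = 10111000110

10111000110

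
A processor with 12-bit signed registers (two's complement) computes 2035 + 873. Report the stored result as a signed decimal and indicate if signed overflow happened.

-1188; overflow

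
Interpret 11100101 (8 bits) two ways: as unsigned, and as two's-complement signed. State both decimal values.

Unsigned: 11100101 = 229.
Signed: MSB=1 → 229 − 256 = -27.

unsigned = 229, signed = -27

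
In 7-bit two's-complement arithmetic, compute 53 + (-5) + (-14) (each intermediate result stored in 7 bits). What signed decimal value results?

53 + (-5) = 48 (0110000)
48 + (-14) = 34 (0100010)

34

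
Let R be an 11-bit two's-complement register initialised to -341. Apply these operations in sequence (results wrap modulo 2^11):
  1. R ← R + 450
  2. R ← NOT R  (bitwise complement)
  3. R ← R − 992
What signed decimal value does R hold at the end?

Start: R = -341 = 11010101011.
R = -341 + 450 = 109 = 00001101101
R = NOT 00001101101 = 11110010010 = -110
R = -110 − 992 = -1102; wraps to 946 = 01110110010

946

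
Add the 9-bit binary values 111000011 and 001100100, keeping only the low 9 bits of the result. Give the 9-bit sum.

000100111

  111000011
+ 001100100
= 000100111  (discard carry-out 1)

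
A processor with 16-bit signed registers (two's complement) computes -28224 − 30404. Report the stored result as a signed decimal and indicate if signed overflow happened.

-28224 → 1001000111000000
30404 → 0111011011000100
Subtract via negate-and-add: invert 0111011011000100 + 1 = 1000100100111100 (i.e. -30404).
  1001000111000000
+ 1000100100111100
= 0001101011111100  (discard carry-out 1)
Result 0001101011111100: MSB = 0 → value 6908.
Both addends (after negating the subtrahend) are negative but the stored result is non-negative: signed overflow. The true value -28224 − 30404 = -58628 lies outside [-32768, 32767].

6908; overflow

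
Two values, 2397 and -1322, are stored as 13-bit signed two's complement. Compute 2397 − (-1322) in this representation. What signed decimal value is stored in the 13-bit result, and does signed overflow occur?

3719; no overflow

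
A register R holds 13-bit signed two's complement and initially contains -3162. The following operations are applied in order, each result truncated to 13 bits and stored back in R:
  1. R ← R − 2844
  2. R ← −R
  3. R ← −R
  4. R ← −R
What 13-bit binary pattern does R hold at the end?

Start: R = -3162 = 1001110100110.
R = -3162 − 2844 = -6006; wraps to 2186 = 0100010001010
R = −(2186) = -2186 = 1011101110110
R = −(-2186) = 2186 = 0100010001010
R = −(2186) = -2186 = 1011101110110

1011101110110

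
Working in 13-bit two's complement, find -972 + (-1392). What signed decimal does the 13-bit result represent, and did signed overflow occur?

-972 → 1110000110100
-1392 → 1101010010000
  1110000110100
+ 1101010010000
= 1011011000100  (discard carry-out 1)
Result 1011011000100: MSB = 1 → 5828 − 8192 = -2364.
Both addends are negative and so is the stored result: no signed overflow.

-2364; no overflow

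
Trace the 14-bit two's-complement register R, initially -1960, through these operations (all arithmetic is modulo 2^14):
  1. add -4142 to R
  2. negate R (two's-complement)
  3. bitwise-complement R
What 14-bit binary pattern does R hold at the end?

10100000101001

Start: R = -1960 = 11100001011000.
R = -1960 + (-4142) = -6102 = 10100000101010
R = −(-6102) = 6102 = 01011111010110
R = NOT 01011111010110 = 10100000101001 = -6103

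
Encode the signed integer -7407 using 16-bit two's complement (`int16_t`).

|-7407| = 7407 = 0001110011101111 in 16 bits.
Invert the bits: 1110001100010000. Add 1: 1110001100010001.
Check: 1110001100010001 reads as 58129 − 65536 = -7407.

1110001100010001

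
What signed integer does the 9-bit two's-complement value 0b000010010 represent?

18

MSB is 0, so the value is non-negative: 000010010 = 18.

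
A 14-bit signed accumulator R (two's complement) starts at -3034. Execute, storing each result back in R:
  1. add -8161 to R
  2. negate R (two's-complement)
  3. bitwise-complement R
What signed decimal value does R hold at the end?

5188

Start: R = -3034 = 11010000100110.
R = -3034 + (-8161) = -11195; wraps to 5189 = 01010001000101
R = −(5189) = -5189 = 10101110111011
R = NOT 10101110111011 = 01010001000100 = 5188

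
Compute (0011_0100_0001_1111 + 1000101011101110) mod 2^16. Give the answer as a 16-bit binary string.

  0011010000011111
+ 1000101011101110
= 1011111100001101

1011111100001101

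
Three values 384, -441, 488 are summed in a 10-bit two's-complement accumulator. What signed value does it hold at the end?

431

384 + (-441) = -57 (1111000111)
-57 + 488 = 431 (0110101111)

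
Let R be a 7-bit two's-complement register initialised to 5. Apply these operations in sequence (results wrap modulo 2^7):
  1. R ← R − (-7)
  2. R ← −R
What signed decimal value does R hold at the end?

-12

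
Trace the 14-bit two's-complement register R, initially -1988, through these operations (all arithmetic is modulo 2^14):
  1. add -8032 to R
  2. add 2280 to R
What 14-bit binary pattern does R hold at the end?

10000111000100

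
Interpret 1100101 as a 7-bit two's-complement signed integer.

-27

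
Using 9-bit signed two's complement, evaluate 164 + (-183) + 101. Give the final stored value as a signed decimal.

164 + (-183) = -19 (111101101)
-19 + 101 = 82 (001010010)

82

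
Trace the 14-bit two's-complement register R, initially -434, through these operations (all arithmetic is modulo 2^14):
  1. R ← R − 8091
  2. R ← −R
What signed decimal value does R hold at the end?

-7859

Start: R = -434 = 11111001001110.
R = -434 − 8091 = -8525; wraps to 7859 = 01111010110011
R = −(7859) = -7859 = 10000101001101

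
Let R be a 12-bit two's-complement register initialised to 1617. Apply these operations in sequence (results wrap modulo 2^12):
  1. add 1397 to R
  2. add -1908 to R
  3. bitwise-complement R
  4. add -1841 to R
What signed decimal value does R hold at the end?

1148

Start: R = 1617 = 011001010001.
R = 1617 + 1397 = 3014; wraps to -1082 = 101111000110
R = -1082 + (-1908) = -2990; wraps to 1106 = 010001010010
R = NOT 010001010010 = 101110101101 = -1107
R = -1107 + (-1841) = -2948; wraps to 1148 = 010001111100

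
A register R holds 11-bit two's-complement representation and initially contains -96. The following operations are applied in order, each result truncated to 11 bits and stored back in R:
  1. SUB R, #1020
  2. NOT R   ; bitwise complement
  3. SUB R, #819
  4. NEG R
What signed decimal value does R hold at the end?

Start: R = -96 = 11110100000.
R = -96 − 1020 = -1116; wraps to 932 = 01110100100
R = NOT 01110100100 = 10001011011 = -933
R = -933 − 819 = -1752; wraps to 296 = 00100101000
R = −(296) = -296 = 11011011000

-296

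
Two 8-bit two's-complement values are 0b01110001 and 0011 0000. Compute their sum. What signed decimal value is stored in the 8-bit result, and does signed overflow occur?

0b01110001 → 01110001 = 113 (signed)
0011 0000 → 00110000 = 48 (signed)
  01110001
+ 00110000
= 10100001
Result 10100001: MSB = 1 → 161 − 256 = -95.
Both addends are non-negative but the stored result is negative: signed overflow. The true value 113 + 48 = 161 lies outside [-128, 127].

-95; overflow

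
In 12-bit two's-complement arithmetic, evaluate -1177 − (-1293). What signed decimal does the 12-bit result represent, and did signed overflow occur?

116; no overflow

-1177 → 101101100111
-1293 → 101011110011
Subtract via negate-and-add: invert 101011110011 + 1 = 010100001101 (i.e. 1293).
  101101100111
+ 010100001101
= 000001110100  (discard carry-out 1)
Result 000001110100: MSB = 0 → value 116.
Addends (after negating the subtrahend) have opposite signs, so signed overflow cannot occur.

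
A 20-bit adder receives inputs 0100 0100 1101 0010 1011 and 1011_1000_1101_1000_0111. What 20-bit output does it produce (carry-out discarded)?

11111101101010110010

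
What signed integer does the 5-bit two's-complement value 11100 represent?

-4

MSB is 1, so the value is negative.
Invert: 00011. Add 1: 00100 = 4. So the value is −4.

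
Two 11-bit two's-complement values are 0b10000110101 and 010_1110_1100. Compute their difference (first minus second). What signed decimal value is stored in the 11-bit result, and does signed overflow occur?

329; overflow

0b10000110101 → 10000110101 = -971 (signed)
010_1110_1100 → 01011101100 = 748 (signed)
Subtract via negate-and-add: invert 01011101100 + 1 = 10100010100 (i.e. -748).
  10000110101
+ 10100010100
= 00101001001  (discard carry-out 1)
Result 00101001001: MSB = 0 → value 329.
Both addends (after negating the subtrahend) are negative but the stored result is non-negative: signed overflow. The true value -971 − 748 = -1719 lies outside [-1024, 1023].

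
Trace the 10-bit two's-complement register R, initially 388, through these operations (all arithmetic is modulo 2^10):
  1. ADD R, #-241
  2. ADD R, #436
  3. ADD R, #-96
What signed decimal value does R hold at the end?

487

Start: R = 388 = 0110000100.
R = 388 + (-241) = 147 = 0010010011
R = 147 + 436 = 583; wraps to -441 = 1001000111
R = -441 + (-96) = -537; wraps to 487 = 0111100111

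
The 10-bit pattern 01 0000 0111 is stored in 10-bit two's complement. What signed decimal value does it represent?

MSB is 0, so the value is non-negative: 0100000111 = 263.

263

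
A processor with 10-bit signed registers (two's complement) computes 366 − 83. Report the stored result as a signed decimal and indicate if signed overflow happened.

366 → 0101101110
83 → 0001010011
Subtract via negate-and-add: invert 0001010011 + 1 = 1110101101 (i.e. -83).
  0101101110
+ 1110101101
= 0100011011  (discard carry-out 1)
Result 0100011011: MSB = 0 → value 283.
Addends (after negating the subtrahend) have opposite signs, so signed overflow cannot occur.

283; no overflow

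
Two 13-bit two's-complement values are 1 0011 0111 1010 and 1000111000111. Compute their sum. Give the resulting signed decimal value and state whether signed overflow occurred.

1 0011 0111 1010 → 1001101111010 = -3206 (signed)
1000111000111 = -3641 (signed)
  1001101111010
+ 1000111000111
= 0010101000001  (discard carry-out 1)
Result 0010101000001: MSB = 0 → value 1345.
Both addends are negative but the stored result is non-negative: signed overflow. The true value -3206 + (-3641) = -6847 lies outside [-4096, 4095].

1345; overflow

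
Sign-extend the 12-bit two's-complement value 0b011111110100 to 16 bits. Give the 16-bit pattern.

0000011111110100

MSB of 011111110100 is 0; replicate it into the new high bits.
0000|011111110100 → 0000011111110100 (still 2036).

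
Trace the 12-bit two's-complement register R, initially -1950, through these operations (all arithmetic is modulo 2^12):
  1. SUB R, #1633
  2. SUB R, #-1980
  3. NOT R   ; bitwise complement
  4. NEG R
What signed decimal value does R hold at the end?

-1602

Start: R = -1950 = 100001100010.
R = -1950 − 1633 = -3583; wraps to 513 = 001000000001
R = 513 − (-1980) = 2493; wraps to -1603 = 100110111101
R = NOT 100110111101 = 011001000010 = 1602
R = −(1602) = -1602 = 100110111110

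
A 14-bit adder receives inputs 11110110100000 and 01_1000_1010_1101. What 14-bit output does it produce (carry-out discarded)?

01011001001101

  11110110100000
+ 01100010101101
= 01011001001101  (discard carry-out 1)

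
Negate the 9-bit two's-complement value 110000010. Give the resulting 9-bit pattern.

001111110

Invert: 001111101. Add 1: 001111110.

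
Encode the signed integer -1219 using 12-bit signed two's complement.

101100111101

|-1219| = 1219 = 010011000011 in 12 bits.
Invert the bits: 101100111100. Add 1: 101100111101.
Check: 101100111101 reads as 2877 − 4096 = -1219.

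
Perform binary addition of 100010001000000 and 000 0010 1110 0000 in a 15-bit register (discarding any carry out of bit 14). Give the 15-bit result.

  100010001000000
+ 000001011100000
= 100011100100000

100011100100000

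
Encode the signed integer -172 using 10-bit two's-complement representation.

1101010100

|-172| = 172 = 0010101100 in 10 bits.
Invert the bits: 1101010011. Add 1: 1101010100.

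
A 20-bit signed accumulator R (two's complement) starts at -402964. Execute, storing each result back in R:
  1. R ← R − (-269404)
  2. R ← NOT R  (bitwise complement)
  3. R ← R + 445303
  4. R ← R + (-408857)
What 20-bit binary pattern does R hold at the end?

00101001100000010101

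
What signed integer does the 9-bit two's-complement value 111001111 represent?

MSB is 1, so the value is negative.
Invert: 000110000. Add 1: 000110001 = 49. So the value is −49.

-49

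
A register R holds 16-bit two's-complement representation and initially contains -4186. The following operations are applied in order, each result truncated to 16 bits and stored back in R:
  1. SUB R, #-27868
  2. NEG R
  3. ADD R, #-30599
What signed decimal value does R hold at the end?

Start: R = -4186 = 1110111110100110.
R = -4186 − (-27868) = 23682 = 0101110010000010
R = −(23682) = -23682 = 1010001101111110
R = -23682 + (-30599) = -54281; wraps to 11255 = 0010101111110111

11255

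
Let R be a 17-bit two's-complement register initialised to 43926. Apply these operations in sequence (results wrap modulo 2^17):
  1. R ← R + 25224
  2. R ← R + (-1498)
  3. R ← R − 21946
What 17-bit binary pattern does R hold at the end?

Start: R = 43926 = 01010101110010110.
R = 43926 + 25224 = 69150; wraps to -61922 = 10000111000011110
R = -61922 + (-1498) = -63420 = 10000100001000100
R = -63420 − 21946 = -85366; wraps to 45706 = 01011001010001010

01011001010001010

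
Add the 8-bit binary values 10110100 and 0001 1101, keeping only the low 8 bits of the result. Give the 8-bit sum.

  10110100
+ 00011101
= 11010001

11010001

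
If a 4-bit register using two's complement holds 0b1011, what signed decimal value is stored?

-5

MSB is 1, so the value is negative.
Unsigned reading: 11. Subtract 2^4 = 16: 11 − 16 = -5.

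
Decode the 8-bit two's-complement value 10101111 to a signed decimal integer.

MSB is 1, so the value is negative.
Invert: 01010000. Add 1: 01010001 = 81. So the value is −81.

-81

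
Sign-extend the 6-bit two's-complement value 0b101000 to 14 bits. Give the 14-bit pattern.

11111111101000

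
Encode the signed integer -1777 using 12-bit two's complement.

100100001111

|-1777| = 1777 = 011011110001 in 12 bits.
Invert the bits: 100100001110. Add 1: 100100001111.
Check: 100100001111 reads as 2319 − 4096 = -1777.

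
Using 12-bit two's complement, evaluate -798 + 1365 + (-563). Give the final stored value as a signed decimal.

-798 + 1365 = 567 (001000110111)
567 + (-563) = 4 (000000000100)

4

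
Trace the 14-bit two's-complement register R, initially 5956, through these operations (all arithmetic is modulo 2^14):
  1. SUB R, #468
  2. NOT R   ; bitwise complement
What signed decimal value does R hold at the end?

Start: R = 5956 = 01011101000100.
R = 5956 − 468 = 5488 = 01010101110000
R = NOT 01010101110000 = 10101010001111 = -5489

-5489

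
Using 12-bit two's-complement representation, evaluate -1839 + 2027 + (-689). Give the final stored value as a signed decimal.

-501

-1839 + 2027 = 188 (000010111100)
188 + (-689) = -501 (111000001011)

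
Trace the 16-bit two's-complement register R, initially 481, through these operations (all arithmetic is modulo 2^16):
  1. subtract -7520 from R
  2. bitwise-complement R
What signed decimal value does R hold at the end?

-8002

Start: R = 481 = 0000000111100001.
R = 481 − (-7520) = 8001 = 0001111101000001
R = NOT 0001111101000001 = 1110000010111110 = -8002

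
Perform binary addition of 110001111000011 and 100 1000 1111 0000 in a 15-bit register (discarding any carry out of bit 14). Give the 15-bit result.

010110010110011

  110001111000011
+ 100100011110000
= 010110010110011  (discard carry-out 1)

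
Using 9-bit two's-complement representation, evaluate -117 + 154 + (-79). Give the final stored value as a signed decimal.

-42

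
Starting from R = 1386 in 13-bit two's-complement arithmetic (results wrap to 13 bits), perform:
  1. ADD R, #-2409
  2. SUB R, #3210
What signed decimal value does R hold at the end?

3959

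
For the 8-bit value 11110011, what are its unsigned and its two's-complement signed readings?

unsigned = 243, signed = -13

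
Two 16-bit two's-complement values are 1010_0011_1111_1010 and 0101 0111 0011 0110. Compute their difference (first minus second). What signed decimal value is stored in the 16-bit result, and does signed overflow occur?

19652; overflow

1010_0011_1111_1010 → 1010001111111010 = -23558 (signed)
0101 0111 0011 0110 → 0101011100110110 = 22326 (signed)
Subtract via negate-and-add: invert 0101011100110110 + 1 = 1010100011001010 (i.e. -22326).
  1010001111111010
+ 1010100011001010
= 0100110011000100  (discard carry-out 1)
Result 0100110011000100: MSB = 0 → value 19652.
Both addends (after negating the subtrahend) are negative but the stored result is non-negative: signed overflow. The true value -23558 − 22326 = -45884 lies outside [-32768, 32767].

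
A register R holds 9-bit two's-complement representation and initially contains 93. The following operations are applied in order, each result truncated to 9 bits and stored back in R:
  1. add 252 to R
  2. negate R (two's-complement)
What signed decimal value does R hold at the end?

167

Start: R = 93 = 001011101.
R = 93 + 252 = 345; wraps to -167 = 101011001
R = −(-167) = 167 = 010100111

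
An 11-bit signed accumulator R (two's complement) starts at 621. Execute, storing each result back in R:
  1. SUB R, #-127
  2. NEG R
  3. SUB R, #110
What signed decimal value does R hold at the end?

Start: R = 621 = 01001101101.
R = 621 − (-127) = 748 = 01011101100
R = −(748) = -748 = 10100010100
R = -748 − 110 = -858 = 10010100110

-858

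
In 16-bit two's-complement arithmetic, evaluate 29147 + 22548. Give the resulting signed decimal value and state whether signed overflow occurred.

29147 → 0111000111011011
22548 → 0101100000010100
  0111000111011011
+ 0101100000010100
= 1100100111101111
Result 1100100111101111: MSB = 1 → 51695 − 65536 = -13841.
Both addends are non-negative but the stored result is negative: signed overflow. The true value 29147 + 22548 = 51695 lies outside [-32768, 32767].

-13841; overflow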